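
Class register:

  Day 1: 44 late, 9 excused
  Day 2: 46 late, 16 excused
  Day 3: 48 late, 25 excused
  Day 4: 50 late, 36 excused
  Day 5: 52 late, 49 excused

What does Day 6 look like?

Late — +2 each step: 44, 46, 48, 50, 52 → 54.
Excused: 9, 16, 25, 36, 49 → 64 (perfect squares: 3², 4², 5², …).
Putting it together: 54 late, 64 excused.

54 late, 64 excused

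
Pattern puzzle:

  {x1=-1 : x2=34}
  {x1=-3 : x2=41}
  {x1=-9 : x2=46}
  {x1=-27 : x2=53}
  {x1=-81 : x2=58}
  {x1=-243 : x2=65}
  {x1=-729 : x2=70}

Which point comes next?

X1: ×3 each step; -1, -3, -9, -27, -81, -243, -729 → -2187.
X2 — alternating steps +7, +5, +7, +5, …: 34, 41, 46, 53, 58, 65, 70 → 77.
So the next point is {x1=-2187 : x2=77}.

{x1=-2187 : x2=77}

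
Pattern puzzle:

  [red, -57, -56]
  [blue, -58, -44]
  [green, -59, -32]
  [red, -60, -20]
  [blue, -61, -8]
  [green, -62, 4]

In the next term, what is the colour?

red

Colour: repeats red → blue → green; red, blue, green, red, blue, green → red.
Second coordinate goes -57, -58, -59, -60, -61, -62 → -63 (−1 each step).
Third coordinate: +12 each step, so -56, -44, -32, -20, -8, 4 → 16.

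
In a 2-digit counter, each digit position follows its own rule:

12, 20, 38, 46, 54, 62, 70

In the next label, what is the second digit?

8

First digit: +1 each step, mod 10; 1, 2, 3, 4, 5, 6, 7 → 8.
Second digit: −2 each step, mod 10; 2, 0, 8, 6, 4, 2, 0 → 8.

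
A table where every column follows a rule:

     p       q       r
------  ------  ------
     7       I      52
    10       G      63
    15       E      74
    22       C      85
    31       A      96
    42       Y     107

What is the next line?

55  W  118

Column p: 7, 10, 15, 22, 31, 42 → 55 (differences are 3, 5, 7, … (increasing by 2 each time)).
Column q goes I, G, E, C, A, Y → W (letters move back 2 places in the alphabet, wrapping A→Z).
Column r goes 52, 63, 74, 85, 96, 107 → 118 (+11 each step).
Putting it together: 55  W  118.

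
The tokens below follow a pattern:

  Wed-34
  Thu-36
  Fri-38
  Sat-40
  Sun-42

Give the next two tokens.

Mon-44, Tue-46

Day: runs through the weekdays Mon→Sun; Wed, Thu, Fri, Sat, Sun → Mon → Tue.
Second component goes 34, 36, 38, 40, 42 → 44 → 46 (+2 each step).
Putting the parts together: Mon-44 and then Tue-46.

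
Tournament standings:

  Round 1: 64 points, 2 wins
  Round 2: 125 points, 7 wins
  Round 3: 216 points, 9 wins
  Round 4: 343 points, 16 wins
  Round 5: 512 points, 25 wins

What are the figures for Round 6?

Points: perfect cubes: 4³, 5³, 6³, …, so 64, 125, 216, 343, 512 → 729.
Wins — each term is the sum of the two before it: 2, 7, 9, 16, 25 → 41.
Combining the parts gives 729 points, 41 wins.

729 points, 41 wins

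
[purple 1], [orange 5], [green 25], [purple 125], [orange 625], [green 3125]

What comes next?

[purple 15625]

For the colour, repeats purple → orange → green: purple, orange, green, purple, orange, green → purple.
Second component: ×5 each step, so 1, 5, 25, 125, 625, 3125 → 15625.
Combining the parts gives [purple 15625].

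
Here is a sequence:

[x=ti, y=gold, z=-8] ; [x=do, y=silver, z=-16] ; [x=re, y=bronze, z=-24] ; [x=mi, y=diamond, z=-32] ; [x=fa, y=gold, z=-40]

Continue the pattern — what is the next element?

[x=sol, y=silver, z=-48]

X: runs through the solfège scale do→ti; ti, do, re, mi, fa → sol.
Y: gold, silver, bronze, diamond, gold → silver (repeats gold → silver → bronze → diamond).
For the z, −8 each step: -8, -16, -24, -32, -40 → -48.
Putting it together: [x=sol, y=silver, z=-48].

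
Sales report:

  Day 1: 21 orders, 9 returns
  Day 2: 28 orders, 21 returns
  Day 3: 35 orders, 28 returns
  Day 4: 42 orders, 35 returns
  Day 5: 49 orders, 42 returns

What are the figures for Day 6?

Orders: +7 each step; 21, 28, 35, 42, 49 → 56.
Returns: always the previous value of the orders; 9, 21, 28, 35, 42 → 49.
So the next line is 56 orders, 49 returns.

56 orders, 49 returns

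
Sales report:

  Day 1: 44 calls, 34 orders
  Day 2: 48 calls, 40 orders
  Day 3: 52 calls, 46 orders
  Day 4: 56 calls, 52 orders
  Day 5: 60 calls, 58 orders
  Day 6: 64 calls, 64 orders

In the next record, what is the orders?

Orders: +6 each step; 34, 40, 46, 52, 58, 64 → 70.

70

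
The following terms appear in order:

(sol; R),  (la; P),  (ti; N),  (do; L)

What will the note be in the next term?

Note: sol, la, ti, do → re (runs through the solfège scale do→ti).
Letter: letters move back 2 places in the alphabet; R, P, N, L → J.

re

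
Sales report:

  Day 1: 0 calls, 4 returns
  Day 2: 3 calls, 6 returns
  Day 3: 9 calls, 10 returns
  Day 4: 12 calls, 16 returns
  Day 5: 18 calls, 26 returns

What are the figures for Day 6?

21 calls, 42 returns

Calls: alternating steps +3, +6, +3, +6, …; 0, 3, 9, 12, 18 → 21.
Returns goes 4, 6, 10, 16, 26 → 42 (each term is the sum of the two before it).
So the next record is 21 calls, 42 returns.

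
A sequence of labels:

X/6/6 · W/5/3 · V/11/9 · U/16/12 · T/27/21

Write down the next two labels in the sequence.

For the letter, letters move back 1 place in the alphabet: X, W, V, U, T → S → R.
Second component — each term is the sum of the two before it: 6, 5, 11, 16, 27 → 43 → 70.
Third component — each term is the sum of the two before it: 6, 3, 9, 12, 21 → 33 → 54.
So the next two labels are S/43/33 and R/70/54.

S/43/33, R/70/54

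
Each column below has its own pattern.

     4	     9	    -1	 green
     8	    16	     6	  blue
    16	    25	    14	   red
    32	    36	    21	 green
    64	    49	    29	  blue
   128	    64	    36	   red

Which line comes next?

For the first component, ×2 each step: 4, 8, 16, 32, 64, 128 → 256.
Second component: 9, 16, 25, 36, 49, 64 → 81 (perfect squares: 3², 4², 5², …).
Third component: -1, 6, 14, 21, 29, 36 → 44 (alternating steps +7, +8, +7, +8, …).
Colour — repeats green → blue → red: green, blue, red, green, blue, red → green.
So the next line is 256  81  44  green.

256  81  44  green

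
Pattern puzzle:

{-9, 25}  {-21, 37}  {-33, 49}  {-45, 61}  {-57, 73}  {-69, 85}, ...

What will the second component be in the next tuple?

Second component: 25, 37, 49, 61, 73, 85 → 97 (+12 each step).

97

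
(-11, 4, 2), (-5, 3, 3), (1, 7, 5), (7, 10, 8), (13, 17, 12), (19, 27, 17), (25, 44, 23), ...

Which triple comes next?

(31, 71, 30)

First entry: +6 each step, so -11, -5, 1, 7, 13, 19, 25 → 31.
Second entry: each term is the sum of the two before it, so 4, 3, 7, 10, 17, 27, 44 → 71.
Third entry: differences are 1, 2, 3, … (increasing by 1 each time), so 2, 3, 5, 8, 12, 17, 23 → 30.
Putting it together: (31, 71, 30).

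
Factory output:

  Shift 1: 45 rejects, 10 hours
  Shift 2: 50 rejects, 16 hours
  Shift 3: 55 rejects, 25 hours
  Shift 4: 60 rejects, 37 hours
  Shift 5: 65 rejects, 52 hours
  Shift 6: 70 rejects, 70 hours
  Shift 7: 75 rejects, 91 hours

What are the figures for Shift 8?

Rejects: 45, 50, 55, 60, 65, 70, 75 → 80 (+5 each step).
For the hours, differences are 6, 9, 12, … (increasing by 3 each time): 10, 16, 25, 37, 52, 70, 91 → 115.
Combining the parts gives 80 rejects, 115 hours.

80 rejects, 115 hours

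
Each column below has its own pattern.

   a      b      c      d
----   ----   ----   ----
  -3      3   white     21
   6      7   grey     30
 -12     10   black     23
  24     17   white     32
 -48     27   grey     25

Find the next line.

Column a: -3, 6, -12, 24, -48 → 96 (×(-2) each step).
Column b: each term is the sum of the two before it; 3, 7, 10, 17, 27 → 44.
Column c goes white, grey, black, white, grey → black (repeats white → grey → black).
Column d: 21, 30, 23, 32, 25 → 34 (alternating steps +9, −7, +9, −7, …).
Putting it together: 96  44  black  34.

96  44  black  34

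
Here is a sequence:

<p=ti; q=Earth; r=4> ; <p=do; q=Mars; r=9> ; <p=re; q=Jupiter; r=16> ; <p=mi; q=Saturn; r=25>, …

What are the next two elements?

P goes ti, do, re, mi → fa → sol (runs through the solfège scale do→ti).
Q goes Earth, Mars, Jupiter, Saturn → Uranus → Neptune (runs through the planets Mercury→Neptune).
R — perfect squares: 2², 3², 4², …: 4, 9, 16, 25 → 36 → 49.
So the next two elements are <p=fa; q=Uranus; r=36> and <p=sol; q=Neptune; r=49>.

<p=fa; q=Uranus; r=36>, <p=sol; q=Neptune; r=49>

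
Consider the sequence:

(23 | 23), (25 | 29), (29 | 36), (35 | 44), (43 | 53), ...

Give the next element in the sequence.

(53 | 63)

First part goes 23, 25, 29, 35, 43 → 53 (differences are 2, 4, 6, … (increasing by 2 each time)).
Second part: 23, 29, 36, 44, 53 → 63 (differences are 6, 7, 8, … (increasing by 1 each time)).
So the next element is (53 | 63).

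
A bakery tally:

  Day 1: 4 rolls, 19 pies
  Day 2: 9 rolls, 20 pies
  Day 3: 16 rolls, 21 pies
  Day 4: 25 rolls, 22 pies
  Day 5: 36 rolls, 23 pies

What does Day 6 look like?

For the rolls, perfect squares: 2², 3², 4², …: 4, 9, 16, 25, 36 → 49.
For the pies, +1 each step: 19, 20, 21, 22, 23 → 24.
Combining the parts gives 49 rolls, 24 pies.

49 rolls, 24 pies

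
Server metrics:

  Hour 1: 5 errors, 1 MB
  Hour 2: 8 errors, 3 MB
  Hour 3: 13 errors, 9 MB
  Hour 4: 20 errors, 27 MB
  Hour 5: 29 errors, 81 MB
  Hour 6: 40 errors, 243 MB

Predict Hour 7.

Errors goes 5, 8, 13, 20, 29, 40 → 53 (differences are 3, 5, 7, … (increasing by 2 each time)).
MB: 1, 3, 9, 27, 81, 243 → 729 (×3 each step).
Putting it together: 53 errors, 729 MB.

53 errors, 729 MB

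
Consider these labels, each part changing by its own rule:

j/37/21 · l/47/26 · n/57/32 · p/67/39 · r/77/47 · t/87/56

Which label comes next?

v/97/66

Letter — letters move forward 2 places in the alphabet: j, l, n, p, r, t → v.
Second component: 37, 47, 57, 67, 77, 87 → 97 (+10 each step).
Third component goes 21, 26, 32, 39, 47, 56 → 66 (differences are 5, 6, 7, … (increasing by 1 each time)).
Putting it together: v/97/66.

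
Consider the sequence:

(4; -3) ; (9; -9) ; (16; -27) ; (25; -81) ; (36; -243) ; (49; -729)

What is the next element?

(64; -2187)

First entry: 4, 9, 16, 25, 36, 49 → 64 (perfect squares: 2², 3², 4², …).
Second entry — ×3 each step: -3, -9, -27, -81, -243, -729 → -2187.
Putting it together: (64; -2187).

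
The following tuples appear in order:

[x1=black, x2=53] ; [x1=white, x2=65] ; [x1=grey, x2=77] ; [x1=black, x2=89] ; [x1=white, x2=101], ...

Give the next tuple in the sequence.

[x1=grey, x2=113]

X1: repeats black → white → grey; black, white, grey, black, white → grey.
X2: +12 each step, so 53, 65, 77, 89, 101 → 113.
Putting it together: [x1=grey, x2=113].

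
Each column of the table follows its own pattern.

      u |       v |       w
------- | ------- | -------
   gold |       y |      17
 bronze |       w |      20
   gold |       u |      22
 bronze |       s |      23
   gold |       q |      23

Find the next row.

bronze  o  22

Column u: alternates gold ↔ bronze, so gold, bronze, gold, bronze, gold → bronze.
For the column v, letters move back 2 places in the alphabet: y, w, u, s, q → o.
Column w: differences are 3, 2, 1, … (decreasing by 1 each time); 17, 20, 22, 23, 23 → 22.
Combining the parts gives bronze  o  22.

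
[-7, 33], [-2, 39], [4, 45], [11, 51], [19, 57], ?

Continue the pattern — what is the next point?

[28, 63]

First component — differences are 5, 6, 7, … (increasing by 1 each time): -7, -2, 4, 11, 19 → 28.
Second component goes 33, 39, 45, 51, 57 → 63 (+6 each step).
Combining the parts gives [28, 63].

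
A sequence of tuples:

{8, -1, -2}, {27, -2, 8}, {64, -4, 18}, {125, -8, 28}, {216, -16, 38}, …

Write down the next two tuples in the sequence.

For the first component, perfect cubes: 2³, 3³, 4³, …: 8, 27, 64, 125, 216 → 343 → 512.
Second component — ×2 each step: -1, -2, -4, -8, -16 → -32 → -64.
Third component: +10 each step, so -2, 8, 18, 28, 38 → 48 → 58.
So the next two tuples are {343, -32, 48} and {512, -64, 58}.

{343, -32, 48}, {512, -64, 58}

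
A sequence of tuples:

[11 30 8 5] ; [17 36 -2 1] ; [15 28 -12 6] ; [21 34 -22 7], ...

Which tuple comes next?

First slot: alternating steps +6, −2, +6, −2, …, so 11, 17, 15, 21 → 19.
Second slot: 30, 36, 28, 34 → 26 (alternating steps +6, −8, +6, −8, …).
Third slot: −10 each step; 8, -2, -12, -22 → -32.
Fourth slot goes 5, 1, 6, 7 → 13 (each term is the sum of the two before it).
Putting it together: [19 26 -32 13].

[19 26 -32 13]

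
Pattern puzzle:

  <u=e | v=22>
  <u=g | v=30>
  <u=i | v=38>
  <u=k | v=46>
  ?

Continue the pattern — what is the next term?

U goes e, g, i, k → m (letters move forward 2 places in the alphabet).
V: +8 each step; 22, 30, 38, 46 → 54.
Combining the parts gives <u=m | v=54>.

<u=m | v=54>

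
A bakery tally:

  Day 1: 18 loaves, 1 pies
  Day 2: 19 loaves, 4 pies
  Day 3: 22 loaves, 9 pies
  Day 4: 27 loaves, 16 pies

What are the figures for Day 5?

34 loaves, 25 pies

Loaves: differences are 1, 3, 5, … (increasing by 2 each time), so 18, 19, 22, 27 → 34.
For the pies, perfect squares: 1², 2², 3², …: 1, 4, 9, 16 → 25.
Putting it together: 34 loaves, 25 pies.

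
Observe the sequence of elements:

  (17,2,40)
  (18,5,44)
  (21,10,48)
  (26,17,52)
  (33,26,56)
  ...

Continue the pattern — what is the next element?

First slot: 17, 18, 21, 26, 33 → 42 (differences are 1, 3, 5, … (increasing by 2 each time)).
Second slot goes 2, 5, 10, 17, 26 → 37 (differences are 3, 5, 7, … (increasing by 2 each time)).
For the third slot, +4 each step: 40, 44, 48, 52, 56 → 60.
Combining the parts gives (42,37,60).

(42,37,60)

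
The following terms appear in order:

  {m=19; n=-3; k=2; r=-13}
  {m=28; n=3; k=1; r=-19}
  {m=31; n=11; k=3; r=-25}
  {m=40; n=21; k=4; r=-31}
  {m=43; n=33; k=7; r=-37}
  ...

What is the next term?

M — alternating steps +9, +3, +9, +3, …: 19, 28, 31, 40, 43 → 52.
N: differences are 6, 8, 10, … (increasing by 2 each time), so -3, 3, 11, 21, 33 → 47.
For the k, each term is the sum of the two before it: 2, 1, 3, 4, 7 → 11.
R: -13, -19, -25, -31, -37 → -43 (−6 each step).
So the next term is {m=52; n=47; k=11; r=-43}.

{m=52; n=47; k=11; r=-43}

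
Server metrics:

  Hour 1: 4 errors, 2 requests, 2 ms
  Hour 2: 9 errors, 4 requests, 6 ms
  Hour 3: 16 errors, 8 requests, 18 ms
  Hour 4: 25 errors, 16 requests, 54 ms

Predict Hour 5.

Errors goes 4, 9, 16, 25 → 36 (perfect squares: 2², 3², 4², …).
Requests: ×2 each step, so 2, 4, 8, 16 → 32.
Ms: ×3 each step, so 2, 6, 18, 54 → 162.
Putting it together: 36 errors, 32 requests, 162 ms.

36 errors, 32 requests, 162 ms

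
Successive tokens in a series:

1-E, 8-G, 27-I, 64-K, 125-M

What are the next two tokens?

First component — perfect cubes: 1³, 2³, 3³, …: 1, 8, 27, 64, 125 → 216 → 343.
Letter: letters move forward 2 places in the alphabet; E, G, I, K, M → O → Q.
Putting the parts together: 216-O and then 343-Q.

216-O, 343-Q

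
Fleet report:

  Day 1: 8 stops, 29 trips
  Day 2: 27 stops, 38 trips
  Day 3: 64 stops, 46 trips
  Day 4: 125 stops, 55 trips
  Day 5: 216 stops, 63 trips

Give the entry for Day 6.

Stops goes 8, 27, 64, 125, 216 → 343 (perfect cubes: 2³, 3³, 4³, …).
Trips — alternating steps +9, +8, +9, +8, …: 29, 38, 46, 55, 63 → 72.
So the next line is 343 stops, 72 trips.

343 stops, 72 trips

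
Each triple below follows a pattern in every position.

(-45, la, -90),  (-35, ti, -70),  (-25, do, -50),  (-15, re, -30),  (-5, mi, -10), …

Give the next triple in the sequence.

First value: +10 each step; -45, -35, -25, -15, -5 → 5.
Note goes la, ti, do, re, mi → fa (runs through the solfège scale do→ti).
Third value: always 2 × the first value, so -90, -70, -50, -30, -10 → 10.
Combining the parts gives (5, fa, 10).

(5, fa, 10)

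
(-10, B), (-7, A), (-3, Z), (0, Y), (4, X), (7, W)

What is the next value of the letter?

V

Letter goes B, A, Z, Y, X, W → V (letters move back 1 place in the alphabet, wrapping A→Z).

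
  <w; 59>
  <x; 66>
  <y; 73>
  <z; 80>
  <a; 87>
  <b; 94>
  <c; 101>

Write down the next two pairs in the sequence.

<d; 108>, <e; 115>

Letter: letters move forward 1 place in the alphabet, wrapping Z→A; w, x, y, z, a, b, c → d → e.
Second part: 59, 66, 73, 80, 87, 94, 101 → 108 → 115 (+7 each step).
So the next two pairs are <d; 108> and <e; 115>.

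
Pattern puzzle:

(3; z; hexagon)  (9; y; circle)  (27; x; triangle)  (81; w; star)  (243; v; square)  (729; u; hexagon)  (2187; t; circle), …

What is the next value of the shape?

Shape: repeats hexagon → circle → triangle → star → square; hexagon, circle, triangle, star, square, hexagon, circle → triangle.

triangle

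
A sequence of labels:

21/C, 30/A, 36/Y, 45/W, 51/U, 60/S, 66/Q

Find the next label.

75/O

First component: 21, 30, 36, 45, 51, 60, 66 → 75 (alternating steps +9, +6, +9, +6, …).
For the letter, letters move back 2 places in the alphabet, wrapping A→Z: C, A, Y, W, U, S, Q → O.
So the next label is 75/O.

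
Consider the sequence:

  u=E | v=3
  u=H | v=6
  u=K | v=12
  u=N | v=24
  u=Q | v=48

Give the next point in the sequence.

u=T | v=96

U: letters move forward 3 places in the alphabet; E, H, K, N, Q → T.
V: 3, 6, 12, 24, 48 → 96 (×2 each step).
So the next point is u=T | v=96.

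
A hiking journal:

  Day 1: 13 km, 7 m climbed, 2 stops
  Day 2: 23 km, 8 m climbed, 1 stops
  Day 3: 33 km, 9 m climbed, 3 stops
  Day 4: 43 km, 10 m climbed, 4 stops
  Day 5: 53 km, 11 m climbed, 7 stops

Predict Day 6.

Km: 13, 23, 33, 43, 53 → 63 (+10 each step).
For the m climbed, +1 each step: 7, 8, 9, 10, 11 → 12.
Stops: each term is the sum of the two before it; 2, 1, 3, 4, 7 → 11.
Combining the parts gives 63 km, 12 m climbed, 11 stops.

63 km, 12 m climbed, 11 stops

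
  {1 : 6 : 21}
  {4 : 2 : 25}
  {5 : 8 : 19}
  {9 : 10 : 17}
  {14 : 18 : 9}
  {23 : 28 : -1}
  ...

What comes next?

{37 : 46 : -19}

For the first coordinate, each term is the sum of the two before it: 1, 4, 5, 9, 14, 23 → 37.
For the second coordinate, each term is the sum of the two before it: 6, 2, 8, 10, 18, 28 → 46.
For the third coordinate, together with the second coordinate always sums to 27: 21, 25, 19, 17, 9, -1 → -19.
So the next tuple is {37 : 46 : -19}.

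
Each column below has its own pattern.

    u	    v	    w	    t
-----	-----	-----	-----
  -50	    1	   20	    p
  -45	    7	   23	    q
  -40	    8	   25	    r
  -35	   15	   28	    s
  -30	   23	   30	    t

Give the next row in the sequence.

Column u: -50, -45, -40, -35, -30 → -25 (+5 each step).
For the column v, each term is the sum of the two before it: 1, 7, 8, 15, 23 → 38.
Column w: alternating steps +3, +2, +3, +2, …; 20, 23, 25, 28, 30 → 33.
Column t goes p, q, r, s, t → u (letters move forward 1 place in the alphabet).
So the next row is -25  38  33  u.

-25  38  33  u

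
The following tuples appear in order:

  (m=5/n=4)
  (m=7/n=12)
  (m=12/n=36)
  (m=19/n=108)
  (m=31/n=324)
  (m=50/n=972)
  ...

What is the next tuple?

M: 5, 7, 12, 19, 31, 50 → 81 (each term is the sum of the two before it).
N goes 4, 12, 36, 108, 324, 972 → 2916 (×3 each step).
Combining the parts gives (m=81/n=2916).

(m=81/n=2916)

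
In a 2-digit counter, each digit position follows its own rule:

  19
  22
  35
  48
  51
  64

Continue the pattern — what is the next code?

77

For the first digit, +1 each step, mod 10: 1, 2, 3, 4, 5, 6 → 7.
Second digit goes 9, 2, 5, 8, 1, 4 → 7 (+3 each step, mod 10).
Combining the parts gives 77.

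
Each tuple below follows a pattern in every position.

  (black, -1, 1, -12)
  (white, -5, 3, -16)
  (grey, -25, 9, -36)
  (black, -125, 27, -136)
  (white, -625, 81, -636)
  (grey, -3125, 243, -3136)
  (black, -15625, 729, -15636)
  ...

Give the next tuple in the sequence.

Shade — repeats black → white → grey: black, white, grey, black, white, grey, black → white.
Second component: -1, -5, -25, -125, -625, -3125, -15625 → -78125 (×5 each step).
Third component goes 1, 3, 9, 27, 81, 243, 729 → 2187 (×3 each step).
Fourth component: always 11 less than the second component, so -12, -16, -36, -136, -636, -3136, -15636 → -78136.
Combining the parts gives (white, -78125, 2187, -78136).

(white, -78125, 2187, -78136)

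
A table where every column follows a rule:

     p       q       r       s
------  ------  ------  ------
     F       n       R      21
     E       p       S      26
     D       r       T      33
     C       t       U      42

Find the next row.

Column p: letters move back 1 place in the alphabet; F, E, D, C → B.
Column q — letters move forward 2 places in the alphabet: n, p, r, t → v.
Column r: letters move forward 1 place in the alphabet; R, S, T, U → V.
Column s goes 21, 26, 33, 42 → 53 (differences are 5, 7, 9, … (increasing by 2 each time)).
Putting it together: B  v  V  53.

B  v  V  53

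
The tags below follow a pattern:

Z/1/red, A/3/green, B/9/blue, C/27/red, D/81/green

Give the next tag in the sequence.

E/243/blue

Letter — letters move forward 1 place in the alphabet, wrapping Z→A: Z, A, B, C, D → E.
For the second component, ×3 each step: 1, 3, 9, 27, 81 → 243.
Colour: red, green, blue, red, green → blue (repeats red → green → blue).
Combining the parts gives E/243/blue.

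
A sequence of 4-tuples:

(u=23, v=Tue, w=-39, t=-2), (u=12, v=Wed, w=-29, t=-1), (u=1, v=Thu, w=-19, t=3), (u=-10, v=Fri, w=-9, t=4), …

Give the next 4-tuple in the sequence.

(u=-21, v=Sat, w=1, t=8)

For the u, −11 each step: 23, 12, 1, -10 → -21.
V — runs through the weekdays Mon→Sun: Tue, Wed, Thu, Fri → Sat.
W: +10 each step, so -39, -29, -19, -9 → 1.
T goes -2, -1, 3, 4 → 8 (alternating steps +1, +4, +1, +4, …).
Combining the parts gives (u=-21, v=Sat, w=1, t=8).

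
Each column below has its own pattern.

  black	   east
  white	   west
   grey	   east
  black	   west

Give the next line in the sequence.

white  east

Shade: repeats black → white → grey, so black, white, grey, black → white.
Direction: east, west, east, west → east (alternates east ↔ west).
Combining the parts gives white  east.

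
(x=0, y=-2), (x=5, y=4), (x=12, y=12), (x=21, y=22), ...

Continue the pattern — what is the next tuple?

X: differences are 5, 7, 9, … (increasing by 2 each time), so 0, 5, 12, 21 → 32.
Y goes -2, 4, 12, 22 → 34 (differences are 6, 8, 10, … (increasing by 2 each time)).
Combining the parts gives (x=32, y=34).

(x=32, y=34)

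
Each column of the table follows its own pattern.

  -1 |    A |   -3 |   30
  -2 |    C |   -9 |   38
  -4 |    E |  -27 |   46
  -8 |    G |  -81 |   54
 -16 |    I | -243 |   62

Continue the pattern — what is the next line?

For the first component, ×2 each step: -1, -2, -4, -8, -16 → -32.
Letter: letters move forward 2 places in the alphabet; A, C, E, G, I → K.
Third component: ×3 each step; -3, -9, -27, -81, -243 → -729.
Fourth component: 30, 38, 46, 54, 62 → 70 (+8 each step).
So the next line is -32  K  -729  70.

-32  K  -729  70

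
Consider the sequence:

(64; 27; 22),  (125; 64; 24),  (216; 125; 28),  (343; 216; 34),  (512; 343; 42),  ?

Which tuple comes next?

(729; 512; 52)

First value: perfect cubes: 4³, 5³, 6³, …, so 64, 125, 216, 343, 512 → 729.
Second value goes 27, 64, 125, 216, 343 → 512 (perfect cubes: 3³, 4³, 5³, …).
Third value goes 22, 24, 28, 34, 42 → 52 (differences are 2, 4, 6, … (increasing by 2 each time)).
Combining the parts gives (729; 512; 52).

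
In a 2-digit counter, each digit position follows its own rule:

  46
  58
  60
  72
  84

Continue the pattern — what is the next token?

96

First digit — +1 each step, mod 10: 4, 5, 6, 7, 8 → 9.
Second digit: +2 each step, mod 10, so 6, 8, 0, 2, 4 → 6.
Putting it together: 96.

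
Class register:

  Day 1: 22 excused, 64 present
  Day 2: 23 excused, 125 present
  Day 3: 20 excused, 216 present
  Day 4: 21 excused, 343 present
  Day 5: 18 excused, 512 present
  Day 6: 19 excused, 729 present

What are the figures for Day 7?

16 excused, 1000 present

Excused: 22, 23, 20, 21, 18, 19 → 16 (alternating steps +1, −3, +1, −3, …).
For the present, perfect cubes: 4³, 5³, 6³, …: 64, 125, 216, 343, 512, 729 → 1000.
Combining the parts gives 16 excused, 1000 present.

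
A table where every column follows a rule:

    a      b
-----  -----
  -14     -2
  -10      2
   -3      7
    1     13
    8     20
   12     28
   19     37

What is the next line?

Column a: -14, -10, -3, 1, 8, 12, 19 → 23 (alternating steps +4, +7, +4, +7, …).
Column b: differences are 4, 5, 6, … (increasing by 1 each time), so -2, 2, 7, 13, 20, 28, 37 → 47.
Combining the parts gives 23  47.

23  47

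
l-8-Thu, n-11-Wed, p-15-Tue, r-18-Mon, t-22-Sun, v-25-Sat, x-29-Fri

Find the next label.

Letter: letters move forward 2 places in the alphabet, so l, n, p, r, t, v, x → z.
Second component: alternating steps +3, +4, +3, +4, …; 8, 11, 15, 18, 22, 25, 29 → 32.
Day goes Thu, Wed, Tue, Mon, Sun, Sat, Fri → Thu (runs backward through the weekdays Mon→Sun).
So the next label is z-32-Thu.

z-32-Thu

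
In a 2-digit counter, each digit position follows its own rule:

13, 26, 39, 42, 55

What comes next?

First digit: +1 each step, mod 10, so 1, 2, 3, 4, 5 → 6.
Second digit: 3, 6, 9, 2, 5 → 8 (+3 each step, mod 10).
Combining the parts gives 68.

68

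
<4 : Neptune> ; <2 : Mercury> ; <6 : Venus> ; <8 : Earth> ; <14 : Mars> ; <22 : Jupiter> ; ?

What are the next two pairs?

<36 : Saturn>, <58 : Uranus>

For the first coordinate, each term is the sum of the two before it: 4, 2, 6, 8, 14, 22 → 36 → 58.
Planet — runs through the planets Mercury→Neptune: Neptune, Mercury, Venus, Earth, Mars, Jupiter → Saturn → Uranus.
So the next two pairs are <36 : Saturn> and <58 : Uranus>.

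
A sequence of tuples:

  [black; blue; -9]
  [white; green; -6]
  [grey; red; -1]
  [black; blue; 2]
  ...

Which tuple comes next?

Shade — repeats black → white → grey: black, white, grey, black → white.
Colour: blue, green, red, blue → green (repeats blue → green → red).
Third component: -9, -6, -1, 2 → 7 (alternating steps +3, +5, +3, +5, …).
So the next tuple is [white; green; 7].

[white; green; 7]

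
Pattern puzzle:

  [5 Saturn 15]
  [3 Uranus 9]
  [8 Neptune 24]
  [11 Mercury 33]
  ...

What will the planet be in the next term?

Planet — runs through the planets Mercury→Neptune: Saturn, Uranus, Neptune, Mercury → Venus.

Venus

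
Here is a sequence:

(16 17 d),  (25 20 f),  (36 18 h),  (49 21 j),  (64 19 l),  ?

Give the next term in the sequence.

(81 22 n)

First component: perfect squares: 4², 5², 6², …, so 16, 25, 36, 49, 64 → 81.
For the second component, alternating steps +3, −2, +3, −2, …: 17, 20, 18, 21, 19 → 22.
Letter: letters move forward 2 places in the alphabet, so d, f, h, j, l → n.
Putting it together: (81 22 n).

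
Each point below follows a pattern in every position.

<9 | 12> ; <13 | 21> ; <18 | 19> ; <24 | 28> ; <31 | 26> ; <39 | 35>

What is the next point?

<48 | 33>

First value goes 9, 13, 18, 24, 31, 39 → 48 (differences are 4, 5, 6, … (increasing by 1 each time)).
Second value: alternating steps +9, −2, +9, −2, …; 12, 21, 19, 28, 26, 35 → 33.
Putting it together: <48 | 33>.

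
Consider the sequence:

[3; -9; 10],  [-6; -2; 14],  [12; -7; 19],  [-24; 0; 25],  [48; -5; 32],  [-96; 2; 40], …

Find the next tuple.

[192; -3; 49]

First value — ×(-2) each step: 3, -6, 12, -24, 48, -96 → 192.
Second value: alternating steps +7, −5, +7, −5, …, so -9, -2, -7, 0, -5, 2 → -3.
Third value: differences are 4, 5, 6, … (increasing by 1 each time); 10, 14, 19, 25, 32, 40 → 49.
So the next tuple is [192; -3; 49].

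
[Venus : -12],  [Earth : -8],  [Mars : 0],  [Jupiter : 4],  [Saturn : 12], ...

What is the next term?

Planet — runs through the planets Mercury→Neptune: Venus, Earth, Mars, Jupiter, Saturn → Uranus.
Second component: alternating steps +4, +8, +4, +8, …, so -12, -8, 0, 4, 12 → 16.
Putting it together: [Uranus : 16].

[Uranus : 16]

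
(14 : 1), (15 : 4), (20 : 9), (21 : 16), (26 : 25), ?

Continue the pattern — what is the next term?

First coordinate goes 14, 15, 20, 21, 26 → 27 (alternating steps +1, +5, +1, +5, …).
Second coordinate: 1, 4, 9, 16, 25 → 36 (differences are 3, 5, 7, … (increasing by 2 each time)).
Combining the parts gives (27 : 36).

(27 : 36)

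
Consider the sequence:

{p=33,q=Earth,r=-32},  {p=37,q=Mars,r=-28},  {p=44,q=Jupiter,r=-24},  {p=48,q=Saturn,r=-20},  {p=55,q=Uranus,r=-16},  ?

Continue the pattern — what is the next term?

{p=59,q=Neptune,r=-12}

P: alternating steps +4, +7, +4, +7, …, so 33, 37, 44, 48, 55 → 59.
Q: runs through the planets Mercury→Neptune; Earth, Mars, Jupiter, Saturn, Uranus → Neptune.
R: +4 each step, so -32, -28, -24, -20, -16 → -12.
Putting it together: {p=59,q=Neptune,r=-12}.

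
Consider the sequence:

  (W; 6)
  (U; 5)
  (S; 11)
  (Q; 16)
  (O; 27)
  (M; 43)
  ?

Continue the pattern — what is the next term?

(K; 70)

Letter: letters move back 2 places in the alphabet, so W, U, S, Q, O, M → K.
Second entry: each term is the sum of the two before it, so 6, 5, 11, 16, 27, 43 → 70.
Combining the parts gives (K; 70).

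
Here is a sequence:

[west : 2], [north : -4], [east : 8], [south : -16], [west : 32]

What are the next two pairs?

[north : -64], [east : 128]

Direction: west, north, east, south, west → north → east (repeats west → north → east → south).
Second value: 2, -4, 8, -16, 32 → -64 → 128 (×(-2) each step).
Putting the parts together: [north : -64] and then [east : 128].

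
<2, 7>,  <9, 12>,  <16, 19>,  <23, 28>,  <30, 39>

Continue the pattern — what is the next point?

First slot goes 2, 9, 16, 23, 30 → 37 (+7 each step).
Second slot goes 7, 12, 19, 28, 39 → 52 (differences are 5, 7, 9, … (increasing by 2 each time)).
Putting it together: <37, 52>.

<37, 52>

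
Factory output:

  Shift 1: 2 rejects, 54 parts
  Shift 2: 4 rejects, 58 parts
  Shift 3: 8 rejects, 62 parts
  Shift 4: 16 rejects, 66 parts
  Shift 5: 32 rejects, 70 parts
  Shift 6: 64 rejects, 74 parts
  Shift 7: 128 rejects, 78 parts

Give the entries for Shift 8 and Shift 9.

Rejects: 2, 4, 8, 16, 32, 64, 128 → 256 → 512 (×2 each step).
Parts — +4 each step: 54, 58, 62, 66, 70, 74, 78 → 82 → 86.
So the next two lines are 256 rejects, 82 parts and 512 rejects, 86 parts.

256 rejects, 82 parts; 512 rejects, 86 parts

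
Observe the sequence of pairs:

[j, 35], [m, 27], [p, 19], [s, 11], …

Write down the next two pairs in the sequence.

[v, 3], [y, -5]

For the letter, letters move forward 3 places in the alphabet: j, m, p, s → v → y.
Second component: −8 each step, so 35, 27, 19, 11 → 3 → -5.
Putting the parts together: [v, 3] and then [y, -5].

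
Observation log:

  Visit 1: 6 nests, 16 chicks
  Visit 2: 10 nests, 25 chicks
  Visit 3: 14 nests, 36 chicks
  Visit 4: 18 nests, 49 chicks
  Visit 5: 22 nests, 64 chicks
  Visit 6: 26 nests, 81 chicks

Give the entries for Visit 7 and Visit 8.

Nests — +4 each step: 6, 10, 14, 18, 22, 26 → 30 → 34.
For the chicks, perfect squares: 4², 5², 6², …: 16, 25, 36, 49, 64, 81 → 100 → 121.
Putting the parts together: 30 nests, 100 chicks and then 34 nests, 121 chicks.

30 nests, 100 chicks; 34 nests, 121 chicks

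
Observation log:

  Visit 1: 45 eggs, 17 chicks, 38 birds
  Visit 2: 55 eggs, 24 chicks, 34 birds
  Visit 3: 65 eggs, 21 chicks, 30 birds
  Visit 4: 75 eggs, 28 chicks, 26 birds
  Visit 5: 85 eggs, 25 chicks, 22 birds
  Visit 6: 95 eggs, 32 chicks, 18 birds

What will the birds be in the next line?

14

Birds goes 38, 34, 30, 26, 22, 18 → 14 (−4 each step).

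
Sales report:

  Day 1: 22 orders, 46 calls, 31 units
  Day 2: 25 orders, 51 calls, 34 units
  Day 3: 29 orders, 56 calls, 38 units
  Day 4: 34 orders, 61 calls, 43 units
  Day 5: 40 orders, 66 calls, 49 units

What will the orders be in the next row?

47

For the orders, differences are 3, 4, 5, … (increasing by 1 each time): 22, 25, 29, 34, 40 → 47.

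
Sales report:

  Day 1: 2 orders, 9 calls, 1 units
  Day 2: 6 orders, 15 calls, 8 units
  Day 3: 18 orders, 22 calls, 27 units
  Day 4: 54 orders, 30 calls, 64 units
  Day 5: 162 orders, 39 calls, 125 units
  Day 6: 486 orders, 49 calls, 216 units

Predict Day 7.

1458 orders, 60 calls, 343 units

Orders goes 2, 6, 18, 54, 162, 486 → 1458 (×3 each step).
Calls: 9, 15, 22, 30, 39, 49 → 60 (differences are 6, 7, 8, … (increasing by 1 each time)).
Units — perfect cubes: 1³, 2³, 3³, …: 1, 8, 27, 64, 125, 216 → 343.
So the next row is 1458 orders, 60 calls, 343 units.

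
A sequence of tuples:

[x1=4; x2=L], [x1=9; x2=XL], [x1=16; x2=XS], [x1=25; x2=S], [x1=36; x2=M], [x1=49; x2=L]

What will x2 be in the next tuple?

X2: repeats L → XL → XS → S → M, so L, XL, XS, S, M, L → XL.

XL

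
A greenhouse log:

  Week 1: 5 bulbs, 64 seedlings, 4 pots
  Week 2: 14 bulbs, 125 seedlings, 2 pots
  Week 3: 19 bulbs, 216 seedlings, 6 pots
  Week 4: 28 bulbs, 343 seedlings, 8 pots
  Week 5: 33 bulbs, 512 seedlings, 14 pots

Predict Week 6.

Bulbs: alternating steps +9, +5, +9, +5, …; 5, 14, 19, 28, 33 → 42.
Seedlings: perfect cubes: 4³, 5³, 6³, …, so 64, 125, 216, 343, 512 → 729.
For the pots, each term is the sum of the two before it: 4, 2, 6, 8, 14 → 22.
So the next row is 42 bulbs, 729 seedlings, 22 pots.

42 bulbs, 729 seedlings, 22 pots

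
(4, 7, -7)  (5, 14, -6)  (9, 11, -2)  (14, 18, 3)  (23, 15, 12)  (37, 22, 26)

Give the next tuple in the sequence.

First slot goes 4, 5, 9, 14, 23, 37 → 60 (each term is the sum of the two before it).
Second slot — alternating steps +7, −3, +7, −3, …: 7, 14, 11, 18, 15, 22 → 19.
Third slot: always 11 less than the first slot, so -7, -6, -2, 3, 12, 26 → 49.
Combining the parts gives (60, 19, 49).

(60, 19, 49)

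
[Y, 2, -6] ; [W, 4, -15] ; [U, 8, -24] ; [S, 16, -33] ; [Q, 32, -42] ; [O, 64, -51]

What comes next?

For the letter, letters move back 2 places in the alphabet: Y, W, U, S, Q, O → M.
Second entry goes 2, 4, 8, 16, 32, 64 → 128 (×2 each step).
For the third entry, −9 each step: -6, -15, -24, -33, -42, -51 → -60.
So the next element is [M, 128, -60].

[M, 128, -60]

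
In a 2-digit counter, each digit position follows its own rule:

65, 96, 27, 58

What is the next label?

89

First digit — +3 each step, mod 10: 6, 9, 2, 5 → 8.
Second digit — +1 each step, mod 10: 5, 6, 7, 8 → 9.
Putting it together: 89.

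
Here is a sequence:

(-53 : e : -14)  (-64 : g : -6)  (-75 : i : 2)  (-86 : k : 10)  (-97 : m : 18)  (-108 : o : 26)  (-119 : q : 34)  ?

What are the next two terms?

(-130 : s : 42), (-141 : u : 50)

First entry — −11 each step: -53, -64, -75, -86, -97, -108, -119 → -130 → -141.
For the letter, letters move forward 2 places in the alphabet: e, g, i, k, m, o, q → s → u.
Third entry: -14, -6, 2, 10, 18, 26, 34 → 42 → 50 (+8 each step).
So the next two terms are (-130 : s : 42) and (-141 : u : 50).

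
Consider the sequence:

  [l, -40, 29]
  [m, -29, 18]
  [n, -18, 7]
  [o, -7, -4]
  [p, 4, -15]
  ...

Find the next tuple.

Letter: letters move forward 1 place in the alphabet; l, m, n, o, p → q.
Second component: -40, -29, -18, -7, 4 → 15 (+11 each step).
For the third component, together with the second component always sums to -11: 29, 18, 7, -4, -15 → -26.
So the next tuple is [q, 15, -26].

[q, 15, -26]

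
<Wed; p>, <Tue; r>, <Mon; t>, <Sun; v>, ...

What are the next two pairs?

<Sat; x>, <Fri; z>

Day: runs backward through the weekdays Mon→Sun; Wed, Tue, Mon, Sun → Sat → Fri.
Letter: letters move forward 2 places in the alphabet, so p, r, t, v → x → z.
So the next two pairs are <Sat; x> and <Fri; z>.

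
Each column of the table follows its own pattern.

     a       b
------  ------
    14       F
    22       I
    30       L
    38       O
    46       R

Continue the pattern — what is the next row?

Column a — +8 each step: 14, 22, 30, 38, 46 → 54.
Column b — letters move forward 3 places in the alphabet: F, I, L, O, R → U.
Combining the parts gives 54  U.

54  U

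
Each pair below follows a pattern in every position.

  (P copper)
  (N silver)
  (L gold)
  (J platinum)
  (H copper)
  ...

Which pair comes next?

Letter: letters move back 2 places in the alphabet, so P, N, L, J, H → F.
Metal: repeats copper → silver → gold → platinum, so copper, silver, gold, platinum, copper → silver.
So the next pair is (F silver).

(F silver)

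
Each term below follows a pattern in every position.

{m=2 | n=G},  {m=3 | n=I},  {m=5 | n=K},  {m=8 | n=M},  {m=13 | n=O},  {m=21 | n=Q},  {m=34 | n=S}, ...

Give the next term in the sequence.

M: each term is the sum of the two before it; 2, 3, 5, 8, 13, 21, 34 → 55.
For the n, letters move forward 2 places in the alphabet: G, I, K, M, O, Q, S → U.
Combining the parts gives {m=55 | n=U}.

{m=55 | n=U}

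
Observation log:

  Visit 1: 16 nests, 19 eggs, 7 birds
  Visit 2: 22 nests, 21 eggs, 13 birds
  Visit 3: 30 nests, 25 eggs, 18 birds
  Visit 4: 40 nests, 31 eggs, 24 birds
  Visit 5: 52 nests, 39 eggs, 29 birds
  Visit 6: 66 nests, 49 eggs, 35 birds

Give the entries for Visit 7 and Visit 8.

Nests: differences are 6, 8, 10, … (increasing by 2 each time); 16, 22, 30, 40, 52, 66 → 82 → 100.
Eggs: differences are 2, 4, 6, … (increasing by 2 each time), so 19, 21, 25, 31, 39, 49 → 61 → 75.
Birds goes 7, 13, 18, 24, 29, 35 → 40 → 46 (alternating steps +6, +5, +6, +5, …).
Putting the parts together: 82 nests, 61 eggs, 40 birds and then 100 nests, 75 eggs, 46 birds.

82 nests, 61 eggs, 40 birds; 100 nests, 75 eggs, 46 birds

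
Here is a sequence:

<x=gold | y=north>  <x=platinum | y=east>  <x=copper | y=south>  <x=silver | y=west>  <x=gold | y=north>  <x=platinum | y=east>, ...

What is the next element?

X: repeats gold → platinum → copper → silver, so gold, platinum, copper, silver, gold, platinum → copper.
Y: repeats north → east → south → west, so north, east, south, west, north, east → south.
Putting it together: <x=copper | y=south>.

<x=copper | y=south>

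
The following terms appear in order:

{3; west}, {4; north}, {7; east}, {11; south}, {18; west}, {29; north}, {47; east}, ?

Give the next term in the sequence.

{76; south}

First coordinate: each term is the sum of the two before it, so 3, 4, 7, 11, 18, 29, 47 → 76.
Direction: west, north, east, south, west, north, east → south (repeats west → north → east → south).
So the next term is {76; south}.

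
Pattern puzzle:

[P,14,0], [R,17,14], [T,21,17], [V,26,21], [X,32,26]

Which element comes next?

[Z,39,32]

Letter — letters move forward 2 places in the alphabet: P, R, T, V, X → Z.
Second component: differences are 3, 4, 5, … (increasing by 1 each time); 14, 17, 21, 26, 32 → 39.
Third component — always the previous value of the second component: 0, 14, 17, 21, 26 → 32.
Combining the parts gives [Z,39,32].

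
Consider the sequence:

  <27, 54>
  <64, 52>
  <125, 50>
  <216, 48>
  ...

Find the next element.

<343, 46>

First component: perfect cubes: 3³, 4³, 5³, …; 27, 64, 125, 216 → 343.
Second component goes 54, 52, 50, 48 → 46 (−2 each step).
So the next element is <343, 46>.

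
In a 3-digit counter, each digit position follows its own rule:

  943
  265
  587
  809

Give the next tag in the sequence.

First digit: 9, 2, 5, 8 → 1 (+3 each step, mod 10).
Second digit — +2 each step, mod 10: 4, 6, 8, 0 → 2.
Third digit — +2 each step, mod 10: 3, 5, 7, 9 → 1.
So the next tag is 121.

121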